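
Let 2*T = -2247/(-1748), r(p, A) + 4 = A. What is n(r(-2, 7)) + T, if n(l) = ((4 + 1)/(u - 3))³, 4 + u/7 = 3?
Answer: 905/1748 ≈ 0.51773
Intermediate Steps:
u = -7 (u = -28 + 7*3 = -28 + 21 = -7)
r(p, A) = -4 + A
T = 2247/3496 (T = (-2247/(-1748))/2 = (-2247*(-1/1748))/2 = (½)*(2247/1748) = 2247/3496 ≈ 0.64273)
n(l) = -⅛ (n(l) = ((4 + 1)/(-7 - 3))³ = (5/(-10))³ = (5*(-⅒))³ = (-½)³ = -⅛)
n(r(-2, 7)) + T = -⅛ + 2247/3496 = 905/1748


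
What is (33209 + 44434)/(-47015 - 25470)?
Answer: -77643/72485 ≈ -1.0712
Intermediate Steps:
(33209 + 44434)/(-47015 - 25470) = 77643/(-72485) = 77643*(-1/72485) = -77643/72485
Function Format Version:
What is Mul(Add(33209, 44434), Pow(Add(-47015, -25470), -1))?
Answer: Rational(-77643, 72485) ≈ -1.0712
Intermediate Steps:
Mul(Add(33209, 44434), Pow(Add(-47015, -25470), -1)) = Mul(77643, Pow(-72485, -1)) = Mul(77643, Rational(-1, 72485)) = Rational(-77643, 72485)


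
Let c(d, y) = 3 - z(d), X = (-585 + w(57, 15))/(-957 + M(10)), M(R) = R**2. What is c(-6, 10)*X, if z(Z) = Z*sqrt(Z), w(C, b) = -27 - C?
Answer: 2007/857 + 4014*I*sqrt(6)/857 ≈ 2.3419 + 11.473*I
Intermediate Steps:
z(Z) = Z**(3/2)
X = 669/857 (X = (-585 + (-27 - 1*57))/(-957 + 10**2) = (-585 + (-27 - 57))/(-957 + 100) = (-585 - 84)/(-857) = -669*(-1/857) = 669/857 ≈ 0.78063)
c(d, y) = 3 - d**(3/2)
c(-6, 10)*X = (3 - (-6)**(3/2))*(669/857) = (3 - (-6)*I*sqrt(6))*(669/857) = (3 + 6*I*sqrt(6))*(669/857) = 2007/857 + 4014*I*sqrt(6)/857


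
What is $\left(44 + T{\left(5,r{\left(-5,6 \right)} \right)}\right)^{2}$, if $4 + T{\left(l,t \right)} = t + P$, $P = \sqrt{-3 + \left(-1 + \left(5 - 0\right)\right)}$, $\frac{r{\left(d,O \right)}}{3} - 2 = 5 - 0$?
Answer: $3844$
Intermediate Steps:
$r{\left(d,O \right)} = 21$ ($r{\left(d,O \right)} = 6 + 3 \left(5 - 0\right) = 6 + 3 \left(5 + 0\right) = 6 + 3 \cdot 5 = 6 + 15 = 21$)
$P = 1$ ($P = \sqrt{-3 + \left(-1 + \left(5 + 0\right)\right)} = \sqrt{-3 + \left(-1 + 5\right)} = \sqrt{-3 + 4} = \sqrt{1} = 1$)
$T{\left(l,t \right)} = -3 + t$ ($T{\left(l,t \right)} = -4 + \left(t + 1\right) = -4 + \left(1 + t\right) = -3 + t$)
$\left(44 + T{\left(5,r{\left(-5,6 \right)} \right)}\right)^{2} = \left(44 + \left(-3 + 21\right)\right)^{2} = \left(44 + 18\right)^{2} = 62^{2} = 3844$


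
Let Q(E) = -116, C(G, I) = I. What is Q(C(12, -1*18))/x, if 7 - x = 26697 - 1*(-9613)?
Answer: 116/36303 ≈ 0.0031953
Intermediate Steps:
x = -36303 (x = 7 - (26697 - 1*(-9613)) = 7 - (26697 + 9613) = 7 - 1*36310 = 7 - 36310 = -36303)
Q(C(12, -1*18))/x = -116/(-36303) = -116*(-1/36303) = 116/36303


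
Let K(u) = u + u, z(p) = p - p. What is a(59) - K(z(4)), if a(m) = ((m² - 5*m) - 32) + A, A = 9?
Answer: 3163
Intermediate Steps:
z(p) = 0
K(u) = 2*u
a(m) = -23 + m² - 5*m (a(m) = ((m² - 5*m) - 32) + 9 = (-32 + m² - 5*m) + 9 = -23 + m² - 5*m)
a(59) - K(z(4)) = (-23 + 59² - 5*59) - 2*0 = (-23 + 3481 - 295) - 1*0 = 3163 + 0 = 3163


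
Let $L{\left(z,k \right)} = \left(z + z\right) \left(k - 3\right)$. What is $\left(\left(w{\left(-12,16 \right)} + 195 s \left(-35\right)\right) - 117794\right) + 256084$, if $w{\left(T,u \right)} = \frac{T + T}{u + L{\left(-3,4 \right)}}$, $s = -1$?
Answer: $\frac{725563}{5} \approx 1.4511 \cdot 10^{5}$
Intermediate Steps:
$L{\left(z,k \right)} = 2 z \left(-3 + k\right)$
$w{\left(T,u \right)} = \frac{2 T}{-6 + u}$ ($w{\left(T,u \right)} = \frac{T + T}{u + 2 \left(-3\right) \left(-3 + 4\right)} = \frac{2 T}{u + 2 \left(-3\right) 1} = \frac{2 T}{u - 6} = \frac{2 T}{-6 + u}$)
$\left(\left(w{\left(-12,16 \right)} + 195 s \left(-35\right)\right) - 117794\right) + 256084 = \left(\left(2 \left(-12\right) \frac{1}{-6 + 16} + 195 \left(\left(-1\right) \left(-35\right)\right)\right) - 117794\right) + 256084 = \left(\left(2 \left(-12\right) \frac{1}{10} + 195 \cdot 35\right) - 117794\right) + 256084 = \left(\left(2 \left(-12\right) \frac{1}{10} + 6825\right) - 117794\right) + 256084 = \left(\left(- \frac{12}{5} + 6825\right) - 117794\right) + 256084 = \left(\frac{34113}{5} - 117794\right) + 256084 = - \frac{554857}{5} + 256084 = \frac{725563}{5}$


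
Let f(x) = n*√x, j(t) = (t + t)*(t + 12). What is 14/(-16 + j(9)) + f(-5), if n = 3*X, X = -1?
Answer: 7/181 - 3*I*√5 ≈ 0.038674 - 6.7082*I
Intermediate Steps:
n = -3 (n = 3*(-1) = -3)
j(t) = 2*t*(12 + t) (j(t) = (2*t)*(12 + t) = 2*t*(12 + t))
f(x) = -3*√x
14/(-16 + j(9)) + f(-5) = 14/(-16 + 2*9*(12 + 9)) - 3*I*√5 = 14/(-16 + 2*9*21) - 3*I*√5 = 14/(-16 + 378) - 3*I*√5 = 14/362 - 3*I*√5 = 14*(1/362) - 3*I*√5 = 7/181 - 3*I*√5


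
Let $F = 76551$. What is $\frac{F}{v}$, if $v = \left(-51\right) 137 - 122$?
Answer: $- \frac{76551}{7109} \approx -10.768$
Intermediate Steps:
$v = -7109$ ($v = -6987 - 122 = -7109$)
$\frac{F}{v} = \frac{76551}{-7109} = 76551 \left(- \frac{1}{7109}\right) = - \frac{76551}{7109}$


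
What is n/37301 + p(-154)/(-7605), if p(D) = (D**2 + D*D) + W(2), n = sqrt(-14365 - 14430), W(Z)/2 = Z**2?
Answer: -9488/1521 + I*sqrt(28795)/37301 ≈ -6.238 + 0.0045492*I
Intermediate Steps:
W(Z) = 2*Z**2
n = I*sqrt(28795) (n = sqrt(-28795) = I*sqrt(28795) ≈ 169.69*I)
p(D) = 8 + 2*D**2 (p(D) = (D**2 + D*D) + 2*2**2 = (D**2 + D**2) + 2*4 = 2*D**2 + 8 = 8 + 2*D**2)
n/37301 + p(-154)/(-7605) = (I*sqrt(28795))/37301 + (8 + 2*(-154)**2)/(-7605) = (I*sqrt(28795))*(1/37301) + (8 + 2*23716)*(-1/7605) = I*sqrt(28795)/37301 + (8 + 47432)*(-1/7605) = I*sqrt(28795)/37301 + 47440*(-1/7605) = I*sqrt(28795)/37301 - 9488/1521 = -9488/1521 + I*sqrt(28795)/37301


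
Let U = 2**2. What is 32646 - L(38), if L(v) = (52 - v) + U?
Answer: 32628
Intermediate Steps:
U = 4
L(v) = 56 - v (L(v) = (52 - v) + 4 = 56 - v)
32646 - L(38) = 32646 - (56 - 1*38) = 32646 - (56 - 38) = 32646 - 1*18 = 32646 - 18 = 32628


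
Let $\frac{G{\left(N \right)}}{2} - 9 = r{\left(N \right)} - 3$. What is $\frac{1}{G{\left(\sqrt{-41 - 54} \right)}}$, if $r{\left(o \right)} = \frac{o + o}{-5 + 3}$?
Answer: $\frac{3}{131} + \frac{i \sqrt{95}}{262} \approx 0.022901 + 0.037202 i$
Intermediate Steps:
$r{\left(o \right)} = - o$ ($r{\left(o \right)} = \frac{2 o}{-2} = 2 o \left(- \frac{1}{2}\right) = - o$)
$G{\left(N \right)} = 12 - 2 N$ ($G{\left(N \right)} = 18 + 2 \left(- N - 3\right) = 18 + 2 \left(-3 - N\right) = 18 - \left(6 + 2 N\right) = 12 - 2 N$)
$\frac{1}{G{\left(\sqrt{-41 - 54} \right)}} = \frac{1}{12 - 2 \sqrt{-41 - 54}} = \frac{1}{12 - 2 \sqrt{-95}} = \frac{1}{12 - 2 i \sqrt{95}}$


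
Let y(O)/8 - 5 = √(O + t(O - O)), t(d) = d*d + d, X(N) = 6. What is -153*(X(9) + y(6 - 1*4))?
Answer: -7038 - 1224*√2 ≈ -8769.0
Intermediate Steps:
t(d) = d + d² (t(d) = d² + d = d + d²)
y(O) = 40 + 8*√O (y(O) = 40 + 8*√(O + (O - O)*(1 + (O - O))) = 40 + 8*√(O + 0*(1 + 0)) = 40 + 8*√(O + 0*1) = 40 + 8*√(O + 0) = 40 + 8*√O)
-153*(X(9) + y(6 - 1*4)) = -153*(6 + (40 + 8*√(6 - 1*4))) = -153*(6 + (40 + 8*√(6 - 4))) = -153*(6 + (40 + 8*√2)) = -153*(46 + 8*√2) = -7038 - 1224*√2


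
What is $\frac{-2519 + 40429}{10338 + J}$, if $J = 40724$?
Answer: $\frac{18955}{25531} \approx 0.74243$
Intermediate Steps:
$\frac{-2519 + 40429}{10338 + J} = \frac{-2519 + 40429}{10338 + 40724} = \frac{37910}{51062} = 37910 \cdot \frac{1}{51062} = \frac{18955}{25531}$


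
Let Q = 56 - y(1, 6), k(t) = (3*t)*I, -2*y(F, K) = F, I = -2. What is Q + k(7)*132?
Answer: -10975/2 ≈ -5487.5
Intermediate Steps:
y(F, K) = -F/2
k(t) = -6*t (k(t) = (3*t)*(-2) = -6*t)
Q = 113/2 (Q = 56 - (-1)/2 = 56 - 1*(-½) = 56 + ½ = 113/2 ≈ 56.500)
Q + k(7)*132 = 113/2 - 6*7*132 = 113/2 - 42*132 = 113/2 - 5544 = -10975/2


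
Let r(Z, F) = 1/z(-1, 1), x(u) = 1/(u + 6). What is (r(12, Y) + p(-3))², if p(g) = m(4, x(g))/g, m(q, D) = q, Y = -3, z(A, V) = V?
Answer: ⅑ ≈ 0.11111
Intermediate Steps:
x(u) = 1/(6 + u)
r(Z, F) = 1 (r(Z, F) = 1/1 = 1)
p(g) = 4/g
(r(12, Y) + p(-3))² = (1 + 4/(-3))² = (1 + 4*(-⅓))² = (1 - 4/3)² = (-⅓)² = ⅑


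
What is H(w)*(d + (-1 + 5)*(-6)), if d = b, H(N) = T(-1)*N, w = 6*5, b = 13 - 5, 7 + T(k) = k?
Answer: 3840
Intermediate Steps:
T(k) = -7 + k
b = 8
w = 30
H(N) = -8*N (H(N) = (-7 - 1)*N = -8*N)
d = 8
H(w)*(d + (-1 + 5)*(-6)) = (-8*30)*(8 + (-1 + 5)*(-6)) = -240*(8 + 4*(-6)) = -240*(8 - 24) = -240*(-16) = 3840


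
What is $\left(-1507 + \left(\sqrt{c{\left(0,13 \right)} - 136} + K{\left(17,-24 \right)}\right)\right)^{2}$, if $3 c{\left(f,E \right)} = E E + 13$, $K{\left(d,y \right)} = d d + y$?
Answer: $\frac{\left(3726 - i \sqrt{678}\right)^{2}}{9} \approx 1.5425 \cdot 10^{6} - 21560.0 i$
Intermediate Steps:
$K{\left(d,y \right)} = y + d^{2}$ ($K{\left(d,y \right)} = d^{2} + y = y + d^{2}$)
$c{\left(f,E \right)} = \frac{13}{3} + \frac{E^{2}}{3}$ ($c{\left(f,E \right)} = \frac{E E + 13}{3} = \frac{E^{2} + 13}{3} = \frac{13 + E^{2}}{3} = \frac{13}{3} + \frac{E^{2}}{3}$)
$\left(-1507 + \left(\sqrt{c{\left(0,13 \right)} - 136} + K{\left(17,-24 \right)}\right)\right)^{2} = \left(-1507 - \left(24 - 289 - \sqrt{\left(\frac{13}{3} + \frac{13^{2}}{3}\right) - 136}\right)\right)^{2} = \left(-1507 + \left(\sqrt{\left(\frac{13}{3} + \frac{1}{3} \cdot 169\right) - 136} + \left(-24 + 289\right)\right)\right)^{2} = \left(-1507 + \left(\sqrt{\left(\frac{13}{3} + \frac{169}{3}\right) - 136} + 265\right)\right)^{2} = \left(-1507 + \left(\sqrt{\frac{182}{3} - 136} + 265\right)\right)^{2} = \left(-1507 + \left(\sqrt{- \frac{226}{3}} + 265\right)\right)^{2} = \left(-1507 + \left(\frac{i \sqrt{678}}{3} + 265\right)\right)^{2} = \left(-1507 + \left(265 + \frac{i \sqrt{678}}{3}\right)\right)^{2} = \left(-1242 + \frac{i \sqrt{678}}{3}\right)^{2}$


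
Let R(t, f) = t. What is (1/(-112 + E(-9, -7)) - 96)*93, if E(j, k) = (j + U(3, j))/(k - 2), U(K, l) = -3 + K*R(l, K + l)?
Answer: -2884023/323 ≈ -8928.9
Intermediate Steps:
U(K, l) = -3 + K*l
E(j, k) = (-3 + 4*j)/(-2 + k) (E(j, k) = (j + (-3 + 3*j))/(k - 2) = (-3 + 4*j)/(-2 + k))
(1/(-112 + E(-9, -7)) - 96)*93 = (1/(-112 + (-3 + 4*(-9))/(-2 - 7)) - 96)*93 = (1/(-112 + (-3 - 36)/(-9)) - 96)*93 = (1/(-112 - ⅑*(-39)) - 96)*93 = (1/(-112 + 13/3) - 96)*93 = (1/(-323/3) - 96)*93 = (-3/323 - 96)*93 = -31011/323*93 = -2884023/323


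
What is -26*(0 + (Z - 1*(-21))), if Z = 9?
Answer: -780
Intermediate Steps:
-26*(0 + (Z - 1*(-21))) = -26*(0 + (9 - 1*(-21))) = -26*(0 + (9 + 21)) = -26*(0 + 30) = -26*30 = -780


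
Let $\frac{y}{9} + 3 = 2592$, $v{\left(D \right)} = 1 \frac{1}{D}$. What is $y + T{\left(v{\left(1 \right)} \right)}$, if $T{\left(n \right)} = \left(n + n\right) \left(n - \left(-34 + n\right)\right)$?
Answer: $23369$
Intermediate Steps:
$v{\left(D \right)} = \frac{1}{D}$
$T{\left(n \right)} = 68 n$ ($T{\left(n \right)} = 2 n 34 = 68 n$)
$y = 23301$ ($y = -27 + 9 \cdot 2592 = -27 + 23328 = 23301$)
$y + T{\left(v{\left(1 \right)} \right)} = 23301 + \frac{68}{1} = 23301 + 68 \cdot 1 = 23301 + 68 = 23369$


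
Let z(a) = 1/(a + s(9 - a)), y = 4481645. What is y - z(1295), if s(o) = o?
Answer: 40334804/9 ≈ 4.4816e+6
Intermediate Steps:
z(a) = ⅑ (z(a) = 1/(a + (9 - a)) = 1/9 = ⅑)
y - z(1295) = 4481645 - 1*⅑ = 4481645 - ⅑ = 40334804/9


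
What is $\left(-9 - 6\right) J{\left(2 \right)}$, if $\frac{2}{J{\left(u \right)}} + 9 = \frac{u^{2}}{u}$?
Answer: $\frac{30}{7} \approx 4.2857$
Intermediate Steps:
$J{\left(u \right)} = \frac{2}{-9 + u}$ ($J{\left(u \right)} = \frac{2}{-9 + \frac{u^{2}}{u}} = \frac{2}{-9 + u}$)
$\left(-9 - 6\right) J{\left(2 \right)} = \left(-9 - 6\right) \frac{2}{-9 + 2} = \left(-9 - 6\right) \frac{2}{-7} = - 15 \cdot 2 \left(- \frac{1}{7}\right) = \left(-15\right) \left(- \frac{2}{7}\right) = \frac{30}{7}$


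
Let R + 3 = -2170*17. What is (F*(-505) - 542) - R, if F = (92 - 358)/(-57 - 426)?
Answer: 2489029/69 ≈ 36073.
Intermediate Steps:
F = 38/69 (F = -266/(-483) = -266*(-1/483) = 38/69 ≈ 0.55072)
R = -36893 (R = -3 - 2170*17 = -3 - 36890 = -36893)
(F*(-505) - 542) - R = ((38/69)*(-505) - 542) - 1*(-36893) = (-19190/69 - 542) + 36893 = -56588/69 + 36893 = 2489029/69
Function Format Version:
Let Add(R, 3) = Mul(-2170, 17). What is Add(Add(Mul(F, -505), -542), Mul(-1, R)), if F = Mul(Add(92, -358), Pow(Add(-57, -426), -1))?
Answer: Rational(2489029, 69) ≈ 36073.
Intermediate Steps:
F = Rational(38, 69) (F = Mul(-266, Pow(-483, -1)) = Mul(-266, Rational(-1, 483)) = Rational(38, 69) ≈ 0.55072)
R = -36893 (R = Add(-3, Mul(-2170, 17)) = Add(-3, -36890) = -36893)
Add(Add(Mul(F, -505), -542), Mul(-1, R)) = Add(Add(Mul(Rational(38, 69), -505), -542), Mul(-1, -36893)) = Add(Add(Rational(-19190, 69), -542), 36893) = Add(Rational(-56588, 69), 36893) = Rational(2489029, 69)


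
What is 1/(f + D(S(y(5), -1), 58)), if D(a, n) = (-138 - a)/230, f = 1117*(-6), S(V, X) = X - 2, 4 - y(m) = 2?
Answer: -46/308319 ≈ -0.00014920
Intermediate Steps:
y(m) = 2 (y(m) = 4 - 1*2 = 4 - 2 = 2)
S(V, X) = -2 + X
f = -6702
D(a, n) = -⅗ - a/230 (D(a, n) = (-138 - a)*(1/230) = -⅗ - a/230)
1/(f + D(S(y(5), -1), 58)) = 1/(-6702 + (-⅗ - (-2 - 1)/230)) = 1/(-6702 + (-⅗ - 1/230*(-3))) = 1/(-6702 + (-⅗ + 3/230)) = 1/(-6702 - 27/46) = 1/(-308319/46) = -46/308319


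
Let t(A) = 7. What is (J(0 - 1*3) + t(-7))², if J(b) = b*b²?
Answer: 400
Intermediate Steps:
J(b) = b³
(J(0 - 1*3) + t(-7))² = ((0 - 1*3)³ + 7)² = ((0 - 3)³ + 7)² = ((-3)³ + 7)² = (-27 + 7)² = (-20)² = 400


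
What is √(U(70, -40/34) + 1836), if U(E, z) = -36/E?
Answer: 3*√249830/35 ≈ 42.843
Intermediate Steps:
√(U(70, -40/34) + 1836) = √(-36/70 + 1836) = √(-36*1/70 + 1836) = √(-18/35 + 1836) = √(64242/35) = 3*√249830/35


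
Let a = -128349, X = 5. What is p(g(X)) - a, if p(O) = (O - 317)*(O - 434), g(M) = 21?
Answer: 250597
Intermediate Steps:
p(O) = (-434 + O)*(-317 + O) (p(O) = (-317 + O)*(-434 + O) = (-434 + O)*(-317 + O))
p(g(X)) - a = (137578 + 21**2 - 751*21) - 1*(-128349) = (137578 + 441 - 15771) + 128349 = 122248 + 128349 = 250597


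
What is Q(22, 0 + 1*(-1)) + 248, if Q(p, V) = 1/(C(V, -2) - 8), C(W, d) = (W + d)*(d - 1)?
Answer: 249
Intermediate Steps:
C(W, d) = (-1 + d)*(W + d) (C(W, d) = (W + d)*(-1 + d) = (-1 + d)*(W + d))
Q(p, V) = 1/(-2 - 3*V) (Q(p, V) = 1/(((-2)**2 - V - 1*(-2) + V*(-2)) - 8) = 1/((4 - V + 2 - 2*V) - 8) = 1/((6 - 3*V) - 8) = 1/(-2 - 3*V))
Q(22, 0 + 1*(-1)) + 248 = -1/(2 + 3*(0 + 1*(-1))) + 248 = -1/(2 + 3*(0 - 1)) + 248 = -1/(2 + 3*(-1)) + 248 = -1/(2 - 3) + 248 = -1/(-1) + 248 = -1*(-1) + 248 = 1 + 248 = 249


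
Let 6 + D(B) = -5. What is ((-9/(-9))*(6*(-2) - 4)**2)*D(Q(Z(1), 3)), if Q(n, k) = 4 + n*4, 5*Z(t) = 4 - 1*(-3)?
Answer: -2816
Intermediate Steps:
Z(t) = 7/5 (Z(t) = (4 - 1*(-3))/5 = (4 + 3)/5 = (1/5)*7 = 7/5)
Q(n, k) = 4 + 4*n
D(B) = -11 (D(B) = -6 - 5 = -11)
((-9/(-9))*(6*(-2) - 4)**2)*D(Q(Z(1), 3)) = ((-9/(-9))*(6*(-2) - 4)**2)*(-11) = ((-9*(-1/9))*(-12 - 4)**2)*(-11) = (1*(-16)**2)*(-11) = (1*256)*(-11) = 256*(-11) = -2816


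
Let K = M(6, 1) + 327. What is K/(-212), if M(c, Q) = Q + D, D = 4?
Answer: -83/53 ≈ -1.5660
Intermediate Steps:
M(c, Q) = 4 + Q (M(c, Q) = Q + 4 = 4 + Q)
K = 332 (K = (4 + 1) + 327 = 5 + 327 = 332)
K/(-212) = 332/(-212) = 332*(-1/212) = -83/53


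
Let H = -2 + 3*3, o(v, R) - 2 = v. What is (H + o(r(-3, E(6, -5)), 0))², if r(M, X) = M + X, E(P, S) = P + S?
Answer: 49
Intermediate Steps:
o(v, R) = 2 + v
H = 7 (H = -2 + 9 = 7)
(H + o(r(-3, E(6, -5)), 0))² = (7 + (2 + (-3 + (6 - 5))))² = (7 + (2 + (-3 + 1)))² = (7 + (2 - 2))² = (7 + 0)² = 7² = 49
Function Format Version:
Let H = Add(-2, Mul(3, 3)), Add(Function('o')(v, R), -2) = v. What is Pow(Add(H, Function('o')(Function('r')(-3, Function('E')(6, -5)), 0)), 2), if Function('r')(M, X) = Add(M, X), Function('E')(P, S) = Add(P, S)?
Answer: 49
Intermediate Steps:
Function('o')(v, R) = Add(2, v)
H = 7 (H = Add(-2, 9) = 7)
Pow(Add(H, Function('o')(Function('r')(-3, Function('E')(6, -5)), 0)), 2) = Pow(Add(7, Add(2, Add(-3, Add(6, -5)))), 2) = Pow(Add(7, Add(2, Add(-3, 1))), 2) = Pow(Add(7, Add(2, -2)), 2) = Pow(Add(7, 0), 2) = Pow(7, 2) = 49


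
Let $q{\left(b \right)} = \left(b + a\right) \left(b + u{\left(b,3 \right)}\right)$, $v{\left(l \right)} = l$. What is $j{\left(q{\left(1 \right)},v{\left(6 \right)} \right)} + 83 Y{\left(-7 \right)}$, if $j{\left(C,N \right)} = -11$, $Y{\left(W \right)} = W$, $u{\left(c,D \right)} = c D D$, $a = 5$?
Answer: $-592$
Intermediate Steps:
$u{\left(c,D \right)} = c D^{2}$ ($u{\left(c,D \right)} = D c D = c D^{2}$)
$q{\left(b \right)} = 10 b \left(5 + b\right)$ ($q{\left(b \right)} = \left(b + 5\right) \left(b + b 3^{2}\right) = \left(5 + b\right) \left(b + b 9\right) = \left(5 + b\right) \left(b + 9 b\right) = \left(5 + b\right) 10 b = 10 b \left(5 + b\right)$)
$j{\left(q{\left(1 \right)},v{\left(6 \right)} \right)} + 83 Y{\left(-7 \right)} = -11 + 83 \left(-7\right) = -11 - 581 = -592$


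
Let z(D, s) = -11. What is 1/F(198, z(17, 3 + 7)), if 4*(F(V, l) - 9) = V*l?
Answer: -2/1071 ≈ -0.0018674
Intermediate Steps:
F(V, l) = 9 + V*l/4 (F(V, l) = 9 + (V*l)/4 = 9 + V*l/4)
1/F(198, z(17, 3 + 7)) = 1/(9 + (1/4)*198*(-11)) = 1/(9 - 1089/2) = 1/(-1071/2) = -2/1071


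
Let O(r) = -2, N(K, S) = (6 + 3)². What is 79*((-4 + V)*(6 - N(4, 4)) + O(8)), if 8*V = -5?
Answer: 217961/8 ≈ 27245.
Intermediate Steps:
N(K, S) = 81 (N(K, S) = 9² = 81)
V = -5/8 (V = (⅛)*(-5) = -5/8 ≈ -0.62500)
79*((-4 + V)*(6 - N(4, 4)) + O(8)) = 79*((-4 - 5/8)*(6 - 1*81) - 2) = 79*(-37*(6 - 81)/8 - 2) = 79*(-37/8*(-75) - 2) = 79*(2775/8 - 2) = 79*(2759/8) = 217961/8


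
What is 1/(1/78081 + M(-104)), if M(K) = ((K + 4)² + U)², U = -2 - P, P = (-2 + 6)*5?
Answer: 78081/7773782151205 ≈ 1.0044e-8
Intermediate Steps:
P = 20 (P = 4*5 = 20)
U = -22 (U = -2 - 1*20 = -2 - 20 = -22)
M(K) = (-22 + (4 + K)²)² (M(K) = ((K + 4)² - 22)² = ((4 + K)² - 22)² = (-22 + (4 + K)²)²)
1/(1/78081 + M(-104)) = 1/(1/78081 + (-22 + (4 - 104)²)²) = 1/(1/78081 + (-22 + (-100)²)²) = 1/(1/78081 + (-22 + 10000)²) = 1/(1/78081 + 9978²) = 1/(1/78081 + 99560484) = 1/(7773782151205/78081) = 78081/7773782151205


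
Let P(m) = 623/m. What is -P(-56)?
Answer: 89/8 ≈ 11.125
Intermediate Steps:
-P(-56) = -623/(-56) = -623*(-1)/56 = -1*(-89/8) = 89/8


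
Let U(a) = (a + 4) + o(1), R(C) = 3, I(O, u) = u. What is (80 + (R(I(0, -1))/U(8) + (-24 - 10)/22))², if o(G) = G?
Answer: 126607504/20449 ≈ 6191.4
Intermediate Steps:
U(a) = 5 + a (U(a) = (a + 4) + 1 = (4 + a) + 1 = 5 + a)
(80 + (R(I(0, -1))/U(8) + (-24 - 10)/22))² = (80 + (3/(5 + 8) + (-24 - 10)/22))² = (80 + (3/13 - 34*1/22))² = (80 + (3*(1/13) - 17/11))² = (80 + (3/13 - 17/11))² = (80 - 188/143)² = (11252/143)² = 126607504/20449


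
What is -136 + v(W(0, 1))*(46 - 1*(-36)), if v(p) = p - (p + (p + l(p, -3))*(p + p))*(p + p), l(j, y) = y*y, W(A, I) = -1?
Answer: -3006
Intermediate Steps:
l(j, y) = y**2
v(p) = p - 2*p*(p + 2*p*(9 + p)) (v(p) = p - (p + (p + (-3)**2)*(p + p))*(p + p) = p - (p + (p + 9)*(2*p))*2*p = p - (p + (9 + p)*(2*p))*2*p = p - (p + 2*p*(9 + p))*2*p = p - 2*p*(p + 2*p*(9 + p)))
-136 + v(W(0, 1))*(46 - 1*(-36)) = -136 + (-(1 - 38*(-1) - 4*(-1)**2))*(46 - 1*(-36)) = -136 + (-(1 + 38 - 4*1))*(46 + 36) = -136 - (1 + 38 - 4)*82 = -136 - 1*35*82 = -136 - 35*82 = -136 - 2870 = -3006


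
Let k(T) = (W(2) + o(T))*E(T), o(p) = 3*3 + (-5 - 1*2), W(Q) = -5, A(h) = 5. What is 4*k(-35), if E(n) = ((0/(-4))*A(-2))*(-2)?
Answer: 0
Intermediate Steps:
E(n) = 0 (E(n) = ((0/(-4))*5)*(-2) = ((0*(-¼))*5)*(-2) = (0*5)*(-2) = 0*(-2) = 0)
o(p) = 2 (o(p) = 9 + (-5 - 2) = 9 - 7 = 2)
k(T) = 0 (k(T) = (-5 + 2)*0 = -3*0 = 0)
4*k(-35) = 4*0 = 0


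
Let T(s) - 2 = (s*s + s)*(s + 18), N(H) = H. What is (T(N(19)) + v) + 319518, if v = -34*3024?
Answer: 230764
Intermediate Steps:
v = -102816
T(s) = 2 + (18 + s)*(s + s²) (T(s) = 2 + (s*s + s)*(s + 18) = 2 + (s² + s)*(18 + s) = 2 + (s + s²)*(18 + s) = 2 + (18 + s)*(s + s²))
(T(N(19)) + v) + 319518 = ((2 + 19³ + 18*19 + 19*19²) - 102816) + 319518 = ((2 + 6859 + 342 + 19*361) - 102816) + 319518 = ((2 + 6859 + 342 + 6859) - 102816) + 319518 = (14062 - 102816) + 319518 = -88754 + 319518 = 230764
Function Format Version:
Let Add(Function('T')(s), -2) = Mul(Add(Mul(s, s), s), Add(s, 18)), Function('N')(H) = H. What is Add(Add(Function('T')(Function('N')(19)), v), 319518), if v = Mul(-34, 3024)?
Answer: 230764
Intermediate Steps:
v = -102816
Function('T')(s) = Add(2, Mul(Add(18, s), Add(s, Pow(s, 2)))) (Function('T')(s) = Add(2, Mul(Add(Mul(s, s), s), Add(s, 18))) = Add(2, Mul(Add(Pow(s, 2), s), Add(18, s))) = Add(2, Mul(Add(s, Pow(s, 2)), Add(18, s))) = Add(2, Mul(Add(18, s), Add(s, Pow(s, 2)))))
Add(Add(Function('T')(Function('N')(19)), v), 319518) = Add(Add(Add(2, Pow(19, 3), Mul(18, 19), Mul(19, Pow(19, 2))), -102816), 319518) = Add(Add(Add(2, 6859, 342, Mul(19, 361)), -102816), 319518) = Add(Add(Add(2, 6859, 342, 6859), -102816), 319518) = Add(Add(14062, -102816), 319518) = Add(-88754, 319518) = 230764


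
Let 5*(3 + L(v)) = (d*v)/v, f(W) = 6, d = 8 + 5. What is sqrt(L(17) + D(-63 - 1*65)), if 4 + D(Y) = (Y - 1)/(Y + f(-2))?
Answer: I*sqrt(1243790)/610 ≈ 1.8283*I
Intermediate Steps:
d = 13
D(Y) = -4 + (-1 + Y)/(6 + Y) (D(Y) = -4 + (Y - 1)/(Y + 6) = -4 + (-1 + Y)/(6 + Y))
L(v) = -2/5 (L(v) = -3 + ((13*v)/v)/5 = -3 + (1/5)*13 = -3 + 13/5 = -2/5)
sqrt(L(17) + D(-63 - 1*65)) = sqrt(-2/5 + (-25 - 3*(-63 - 1*65))/(6 + (-63 - 1*65))) = sqrt(-2/5 + (-25 - 3*(-63 - 65))/(6 + (-63 - 65))) = sqrt(-2/5 + (-25 - 3*(-128))/(6 - 128)) = sqrt(-2/5 + (-25 + 384)/(-122)) = sqrt(-2/5 - 1/122*359) = sqrt(-2/5 - 359/122) = sqrt(-2039/610) = I*sqrt(1243790)/610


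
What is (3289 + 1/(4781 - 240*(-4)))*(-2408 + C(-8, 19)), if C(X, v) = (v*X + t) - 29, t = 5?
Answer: -48791475600/5741 ≈ -8.4988e+6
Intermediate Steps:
C(X, v) = -24 + X*v (C(X, v) = (v*X + 5) - 29 = (X*v + 5) - 29 = (5 + X*v) - 29 = -24 + X*v)
(3289 + 1/(4781 - 240*(-4)))*(-2408 + C(-8, 19)) = (3289 + 1/(4781 - 240*(-4)))*(-2408 + (-24 - 8*19)) = (3289 + 1/(4781 + 960))*(-2408 + (-24 - 152)) = (3289 + 1/5741)*(-2408 - 176) = (3289 + 1/5741)*(-2584) = (18882150/5741)*(-2584) = -48791475600/5741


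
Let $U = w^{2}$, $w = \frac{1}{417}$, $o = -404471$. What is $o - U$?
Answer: $- \frac{70333057720}{173889} \approx -4.0447 \cdot 10^{5}$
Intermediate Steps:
$w = \frac{1}{417} \approx 0.0023981$
$U = \frac{1}{173889}$ ($U = \left(\frac{1}{417}\right)^{2} = \frac{1}{173889} \approx 5.7508 \cdot 10^{-6}$)
$o - U = -404471 - \frac{1}{173889} = - \frac{70333057720}{173889}$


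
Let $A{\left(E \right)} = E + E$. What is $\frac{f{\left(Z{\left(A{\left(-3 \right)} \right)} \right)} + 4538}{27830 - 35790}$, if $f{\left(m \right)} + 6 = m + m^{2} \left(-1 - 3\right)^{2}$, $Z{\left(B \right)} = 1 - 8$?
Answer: $- \frac{5309}{7960} \approx -0.66696$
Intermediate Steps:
$A{\left(E \right)} = 2 E$
$Z{\left(B \right)} = -7$ ($Z{\left(B \right)} = 1 - 8 = -7$)
$f{\left(m \right)} = -6 + m + 16 m^{2}$ ($f{\left(m \right)} = -6 + \left(m + m^{2} \left(-1 - 3\right)^{2}\right) = -6 + \left(m + m^{2} \left(-4\right)^{2}\right) = -6 + \left(m + m^{2} \cdot 16\right) = -6 + \left(m + 16 m^{2}\right) = -6 + m + 16 m^{2}$)
$\frac{f{\left(Z{\left(A{\left(-3 \right)} \right)} \right)} + 4538}{27830 - 35790} = \frac{\left(-6 - 7 + 16 \left(-7\right)^{2}\right) + 4538}{27830 - 35790} = \frac{\left(-6 - 7 + 16 \cdot 49\right) + 4538}{-7960} = \left(\left(-6 - 7 + 784\right) + 4538\right) \left(- \frac{1}{7960}\right) = \left(771 + 4538\right) \left(- \frac{1}{7960}\right) = 5309 \left(- \frac{1}{7960}\right) = - \frac{5309}{7960}$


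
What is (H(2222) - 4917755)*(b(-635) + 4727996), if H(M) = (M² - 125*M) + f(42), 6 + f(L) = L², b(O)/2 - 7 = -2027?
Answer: -1211519927628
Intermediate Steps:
b(O) = -4040 (b(O) = 14 + 2*(-2027) = 14 - 4054 = -4040)
f(L) = -6 + L²
H(M) = 1758 + M² - 125*M (H(M) = (M² - 125*M) + (-6 + 42²) = (M² - 125*M) + (-6 + 1764) = (M² - 125*M) + 1758 = 1758 + M² - 125*M)
(H(2222) - 4917755)*(b(-635) + 4727996) = ((1758 + 2222² - 125*2222) - 4917755)*(-4040 + 4727996) = ((1758 + 4937284 - 277750) - 4917755)*4723956 = (4661292 - 4917755)*4723956 = -256463*4723956 = -1211519927628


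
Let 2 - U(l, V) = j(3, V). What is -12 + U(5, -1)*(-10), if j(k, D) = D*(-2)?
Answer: -12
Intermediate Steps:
j(k, D) = -2*D
U(l, V) = 2 + 2*V (U(l, V) = 2 - (-2)*V = 2 + 2*V)
-12 + U(5, -1)*(-10) = -12 + (2 + 2*(-1))*(-10) = -12 + (2 - 2)*(-10) = -12 + 0*(-10) = -12 + 0 = -12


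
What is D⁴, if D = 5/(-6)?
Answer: 625/1296 ≈ 0.48225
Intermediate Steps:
D = -⅚ (D = 5*(-⅙) = -⅚ ≈ -0.83333)
D⁴ = (-⅚)⁴ = 625/1296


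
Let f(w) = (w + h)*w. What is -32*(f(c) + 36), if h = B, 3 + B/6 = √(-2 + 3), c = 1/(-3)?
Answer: -11552/9 ≈ -1283.6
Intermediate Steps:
c = -⅓ ≈ -0.33333
B = -12 (B = -18 + 6*√(-2 + 3) = -18 + 6*√1 = -18 + 6*1 = -18 + 6 = -12)
h = -12
f(w) = w*(-12 + w) (f(w) = (w - 12)*w = (-12 + w)*w = w*(-12 + w))
-32*(f(c) + 36) = -32*(-(-12 - ⅓)/3 + 36) = -32*(-⅓*(-37/3) + 36) = -32*(37/9 + 36) = -32*361/9 = -11552/9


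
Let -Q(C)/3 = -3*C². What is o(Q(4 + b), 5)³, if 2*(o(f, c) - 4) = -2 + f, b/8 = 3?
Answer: 44024370291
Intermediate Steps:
b = 24 (b = 8*3 = 24)
Q(C) = 9*C² (Q(C) = -(-9)*C² = 9*C²)
o(f, c) = 3 + f/2 (o(f, c) = 4 + (-2 + f)/2 = 4 + (-1 + f/2) = 3 + f/2)
o(Q(4 + b), 5)³ = (3 + (9*(4 + 24)²)/2)³ = (3 + (9*28²)/2)³ = (3 + (9*784)/2)³ = (3 + (½)*7056)³ = (3 + 3528)³ = 3531³ = 44024370291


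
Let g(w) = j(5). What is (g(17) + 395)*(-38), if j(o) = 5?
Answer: -15200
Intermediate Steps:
g(w) = 5
(g(17) + 395)*(-38) = (5 + 395)*(-38) = 400*(-38) = -15200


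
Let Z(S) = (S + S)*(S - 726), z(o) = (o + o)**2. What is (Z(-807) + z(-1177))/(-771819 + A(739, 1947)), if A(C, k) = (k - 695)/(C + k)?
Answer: -10764921254/1036552291 ≈ -10.385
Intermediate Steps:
A(C, k) = (-695 + k)/(C + k)
z(o) = 4*o**2 (z(o) = (2*o)**2 = 4*o**2)
Z(S) = 2*S*(-726 + S) (Z(S) = (2*S)*(-726 + S) = 2*S*(-726 + S))
(Z(-807) + z(-1177))/(-771819 + A(739, 1947)) = (2*(-807)*(-726 - 807) + 4*(-1177)**2)/(-771819 + (-695 + 1947)/(739 + 1947)) = (2*(-807)*(-1533) + 4*1385329)/(-771819 + 1252/2686) = (2474262 + 5541316)/(-771819 + (1/2686)*1252) = 8015578/(-771819 + 626/1343) = 8015578/(-1036552291/1343) = 8015578*(-1343/1036552291) = -10764921254/1036552291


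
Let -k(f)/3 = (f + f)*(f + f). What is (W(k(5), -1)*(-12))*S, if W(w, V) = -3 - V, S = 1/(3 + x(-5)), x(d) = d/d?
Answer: 6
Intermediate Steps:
k(f) = -12*f**2 (k(f) = -3*(f + f)*(f + f) = -3*2*f*2*f = -12*f**2)
x(d) = 1
S = 1/4 (S = 1/(3 + 1) = 1/4 ≈ 0.25000)
(W(k(5), -1)*(-12))*S = ((-3 - 1*(-1))*(-12))*(1/4) = ((-3 + 1)*(-12))*(1/4) = -2*(-12)*(1/4) = 24*(1/4) = 6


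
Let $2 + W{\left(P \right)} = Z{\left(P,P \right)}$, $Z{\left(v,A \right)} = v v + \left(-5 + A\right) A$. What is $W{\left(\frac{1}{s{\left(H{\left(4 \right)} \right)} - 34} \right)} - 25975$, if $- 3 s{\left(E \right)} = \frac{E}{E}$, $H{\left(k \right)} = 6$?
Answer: $- \frac{275588430}{10609} \approx -25977.0$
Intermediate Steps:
$s{\left(E \right)} = - \frac{1}{3}$ ($s{\left(E \right)} = - \frac{E \frac{1}{E}}{3} = \left(- \frac{1}{3}\right) 1 = - \frac{1}{3}$)
$Z{\left(v,A \right)} = v^{2} + A \left(-5 + A\right)$
$W{\left(P \right)} = -2 - 5 P + 2 P^{2}$ ($W{\left(P \right)} = -2 + \left(P^{2} + P^{2} - 5 P\right) = -2 + \left(- 5 P + 2 P^{2}\right) = -2 - 5 P + 2 P^{2}$)
$W{\left(\frac{1}{s{\left(H{\left(4 \right)} \right)} - 34} \right)} - 25975 = \left(-2 - \frac{5}{- \frac{1}{3} - 34} + 2 \left(\frac{1}{- \frac{1}{3} - 34}\right)^{2}\right) - 25975 = \left(-2 - \frac{5}{- \frac{103}{3}} + 2 \left(\frac{1}{- \frac{103}{3}}\right)^{2}\right) - 25975 = \left(-2 - - \frac{15}{103} + 2 \left(- \frac{3}{103}\right)^{2}\right) - 25975 = \left(-2 + \frac{15}{103} + 2 \cdot \frac{9}{10609}\right) - 25975 = \left(-2 + \frac{15}{103} + \frac{18}{10609}\right) - 25975 = - \frac{19655}{10609} - 25975 = - \frac{275588430}{10609}$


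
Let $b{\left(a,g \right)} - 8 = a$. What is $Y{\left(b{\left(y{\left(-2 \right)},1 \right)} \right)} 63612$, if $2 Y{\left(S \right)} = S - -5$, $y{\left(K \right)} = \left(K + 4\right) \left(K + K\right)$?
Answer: $159030$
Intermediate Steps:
$y{\left(K \right)} = 2 K \left(4 + K\right)$ ($y{\left(K \right)} = \left(4 + K\right) 2 K = 2 K \left(4 + K\right)$)
$b{\left(a,g \right)} = 8 + a$
$Y{\left(S \right)} = \frac{5}{2} + \frac{S}{2}$ ($Y{\left(S \right)} = \frac{S - -5}{2} = \frac{S + 5}{2} = \frac{5 + S}{2} = \frac{5}{2} + \frac{S}{2}$)
$Y{\left(b{\left(y{\left(-2 \right)},1 \right)} \right)} 63612 = \left(\frac{5}{2} + \frac{8 + 2 \left(-2\right) \left(4 - 2\right)}{2}\right) 63612 = \left(\frac{5}{2} + \frac{8 + 2 \left(-2\right) 2}{2}\right) 63612 = \left(\frac{5}{2} + \frac{8 - 8}{2}\right) 63612 = \left(\frac{5}{2} + \frac{1}{2} \cdot 0\right) 63612 = \left(\frac{5}{2} + 0\right) 63612 = \frac{5}{2} \cdot 63612 = 159030$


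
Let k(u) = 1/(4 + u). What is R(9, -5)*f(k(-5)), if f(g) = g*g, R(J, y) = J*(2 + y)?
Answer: -27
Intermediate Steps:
f(g) = g²
R(9, -5)*f(k(-5)) = (9*(2 - 5))*(1/(4 - 5))² = (9*(-3))*(1/(-1))² = -27*(-1)² = -27*1 = -27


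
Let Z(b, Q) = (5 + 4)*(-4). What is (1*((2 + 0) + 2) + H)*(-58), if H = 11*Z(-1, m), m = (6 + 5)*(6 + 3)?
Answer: 22736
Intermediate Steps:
m = 99 (m = 11*9 = 99)
Z(b, Q) = -36 (Z(b, Q) = 9*(-4) = -36)
H = -396 (H = 11*(-36) = -396)
(1*((2 + 0) + 2) + H)*(-58) = (1*((2 + 0) + 2) - 396)*(-58) = (1*(2 + 2) - 396)*(-58) = (1*4 - 396)*(-58) = (4 - 396)*(-58) = -392*(-58) = 22736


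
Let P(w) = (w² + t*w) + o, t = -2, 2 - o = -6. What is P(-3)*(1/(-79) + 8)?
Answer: 14513/79 ≈ 183.71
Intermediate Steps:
o = 8 (o = 2 - 1*(-6) = 2 + 6 = 8)
P(w) = 8 + w² - 2*w (P(w) = (w² - 2*w) + 8 = 8 + w² - 2*w)
P(-3)*(1/(-79) + 8) = (8 + (-3)² - 2*(-3))*(1/(-79) + 8) = (8 + 9 + 6)*(-1/79 + 8) = 23*(631/79) = 14513/79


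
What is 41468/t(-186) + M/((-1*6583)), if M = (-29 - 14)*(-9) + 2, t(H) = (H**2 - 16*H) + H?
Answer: 129220345/123056019 ≈ 1.0501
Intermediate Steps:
t(H) = H**2 - 15*H
M = 389 (M = -43*(-9) + 2 = 387 + 2 = 389)
41468/t(-186) + M/((-1*6583)) = 41468/((-186*(-15 - 186))) + 389/((-1*6583)) = 41468/((-186*(-201))) + 389/(-6583) = 41468/37386 + 389*(-1/6583) = 41468*(1/37386) - 389/6583 = 20734/18693 - 389/6583 = 129220345/123056019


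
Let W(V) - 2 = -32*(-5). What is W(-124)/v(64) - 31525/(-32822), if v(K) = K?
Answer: 1833691/525152 ≈ 3.4917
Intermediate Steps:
W(V) = 162 (W(V) = 2 - 32*(-5) = 2 + 160 = 162)
W(-124)/v(64) - 31525/(-32822) = 162/64 - 31525/(-32822) = 162*(1/64) - 31525*(-1/32822) = 81/32 + 31525/32822 = 1833691/525152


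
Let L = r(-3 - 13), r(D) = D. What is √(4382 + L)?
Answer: √4366 ≈ 66.076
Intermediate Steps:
L = -16 (L = -3 - 13 = -16)
√(4382 + L) = √(4382 - 16) = √4366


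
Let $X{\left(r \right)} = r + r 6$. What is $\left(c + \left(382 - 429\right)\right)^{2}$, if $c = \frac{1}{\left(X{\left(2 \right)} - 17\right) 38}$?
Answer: $\frac{28718881}{12996} \approx 2209.8$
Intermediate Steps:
$X{\left(r \right)} = 7 r$ ($X{\left(r \right)} = r + 6 r = 7 r$)
$c = - \frac{1}{114}$ ($c = \frac{1}{\left(7 \cdot 2 - 17\right) 38} = \frac{1}{\left(14 - 17\right) 38} = \frac{1}{\left(-3\right) 38} = \frac{1}{-114} = - \frac{1}{114} \approx -0.0087719$)
$\left(c + \left(382 - 429\right)\right)^{2} = \left(- \frac{1}{114} + \left(382 - 429\right)\right)^{2} = \left(- \frac{1}{114} - 47\right)^{2} = \left(- \frac{5359}{114}\right)^{2} = \frac{28718881}{12996}$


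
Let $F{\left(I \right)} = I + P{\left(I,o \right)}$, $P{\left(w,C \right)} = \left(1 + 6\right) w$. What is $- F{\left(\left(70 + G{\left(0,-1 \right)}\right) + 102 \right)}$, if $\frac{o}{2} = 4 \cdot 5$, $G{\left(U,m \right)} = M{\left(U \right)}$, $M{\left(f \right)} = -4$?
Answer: $-1344$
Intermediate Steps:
$G{\left(U,m \right)} = -4$
$o = 40$ ($o = 2 \cdot 4 \cdot 5 = 2 \cdot 20 = 40$)
$P{\left(w,C \right)} = 7 w$
$F{\left(I \right)} = 8 I$ ($F{\left(I \right)} = I + 7 I = 8 I$)
$- F{\left(\left(70 + G{\left(0,-1 \right)}\right) + 102 \right)} = - 8 \left(\left(70 - 4\right) + 102\right) = - 8 \left(66 + 102\right) = - 8 \cdot 168 = \left(-1\right) 1344 = -1344$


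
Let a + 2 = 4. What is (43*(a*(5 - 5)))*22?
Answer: 0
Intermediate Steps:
a = 2 (a = -2 + 4 = 2)
(43*(a*(5 - 5)))*22 = (43*(2*(5 - 5)))*22 = (43*(2*0))*22 = (43*0)*22 = 0*22 = 0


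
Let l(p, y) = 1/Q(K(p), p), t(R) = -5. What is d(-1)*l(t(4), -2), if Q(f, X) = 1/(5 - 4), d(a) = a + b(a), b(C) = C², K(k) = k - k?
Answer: 0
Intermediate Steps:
K(k) = 0
d(a) = a + a²
Q(f, X) = 1 (Q(f, X) = 1/1 = 1)
l(p, y) = 1 (l(p, y) = 1/1 = 1)
d(-1)*l(t(4), -2) = -(1 - 1)*1 = -1*0*1 = 0*1 = 0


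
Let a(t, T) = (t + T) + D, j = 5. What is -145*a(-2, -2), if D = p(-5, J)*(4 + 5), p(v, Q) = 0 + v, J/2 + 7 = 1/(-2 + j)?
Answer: 7105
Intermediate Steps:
J = -40/3 (J = -14 + 2/(-2 + 5) = -14 + 2/3 = -40/3 ≈ -13.333)
p(v, Q) = v
D = -45 (D = -5*(4 + 5) = -5*9 = -45)
a(t, T) = -45 + T + t (a(t, T) = (t + T) - 45 = (T + t) - 45 = -45 + T + t)
-145*a(-2, -2) = -145*(-45 - 2 - 2) = -145*(-49) = 7105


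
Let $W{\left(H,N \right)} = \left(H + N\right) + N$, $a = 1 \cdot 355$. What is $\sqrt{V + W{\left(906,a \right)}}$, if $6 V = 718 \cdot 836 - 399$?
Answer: $\frac{\sqrt{3657270}}{6} \approx 318.73$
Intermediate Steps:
$a = 355$
$V = \frac{599849}{6}$ ($V = \frac{718 \cdot 836 - 399}{6} = \frac{600248 - 399}{6} = \frac{1}{6} \cdot 599849 = \frac{599849}{6} \approx 99975.0$)
$W{\left(H,N \right)} = H + 2 N$
$\sqrt{V + W{\left(906,a \right)}} = \sqrt{\frac{599849}{6} + \left(906 + 2 \cdot 355\right)} = \sqrt{\frac{599849}{6} + \left(906 + 710\right)} = \sqrt{\frac{599849}{6} + 1616} = \sqrt{\frac{609545}{6}} = \frac{\sqrt{3657270}}{6}$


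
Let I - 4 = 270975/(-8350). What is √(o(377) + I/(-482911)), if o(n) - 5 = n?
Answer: 3*√53997788731094/1127918 ≈ 19.545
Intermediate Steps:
o(n) = 5 + n
I = -9503/334 (I = 4 + 270975/(-8350) = 4 + 270975*(-1/8350) = 4 - 10839/334 = -9503/334 ≈ -28.452)
√(o(377) + I/(-482911)) = √((5 + 377) - 9503/334/(-482911)) = √(382 - 9503/334*(-1/482911)) = √(382 + 731/12407098) = √(4739512167/12407098) = 3*√53997788731094/1127918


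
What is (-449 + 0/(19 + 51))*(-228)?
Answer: 102372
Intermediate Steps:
(-449 + 0/(19 + 51))*(-228) = (-449 + 0/70)*(-228) = (-449 + (1/70)*0)*(-228) = (-449 + 0)*(-228) = -449*(-228) = 102372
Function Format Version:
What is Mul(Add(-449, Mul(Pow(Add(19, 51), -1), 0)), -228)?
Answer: 102372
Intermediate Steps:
Mul(Add(-449, Mul(Pow(Add(19, 51), -1), 0)), -228) = Mul(Add(-449, Mul(Pow(70, -1), 0)), -228) = Mul(Add(-449, Mul(Rational(1, 70), 0)), -228) = Mul(Add(-449, 0), -228) = Mul(-449, -228) = 102372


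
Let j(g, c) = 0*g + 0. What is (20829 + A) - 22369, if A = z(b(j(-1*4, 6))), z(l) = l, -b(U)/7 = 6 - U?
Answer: -1582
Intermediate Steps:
j(g, c) = 0 (j(g, c) = 0 + 0 = 0)
b(U) = -42 + 7*U (b(U) = -7*(6 - U) = -42 + 7*U)
A = -42 (A = -42 + 7*0 = -42 + 0 = -42)
(20829 + A) - 22369 = (20829 - 42) - 22369 = 20787 - 22369 = -1582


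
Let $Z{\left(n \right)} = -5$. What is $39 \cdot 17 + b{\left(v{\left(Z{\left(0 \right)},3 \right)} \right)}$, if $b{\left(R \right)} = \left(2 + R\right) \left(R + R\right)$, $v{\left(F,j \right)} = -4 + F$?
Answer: $789$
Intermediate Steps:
$b{\left(R \right)} = 2 R \left(2 + R\right)$ ($b{\left(R \right)} = \left(2 + R\right) 2 R = 2 R \left(2 + R\right)$)
$39 \cdot 17 + b{\left(v{\left(Z{\left(0 \right)},3 \right)} \right)} = 39 \cdot 17 + 2 \left(-4 - 5\right) \left(2 - 9\right) = 663 + 2 \left(-9\right) \left(2 - 9\right) = 663 + 2 \left(-9\right) \left(-7\right) = 663 + 126 = 789$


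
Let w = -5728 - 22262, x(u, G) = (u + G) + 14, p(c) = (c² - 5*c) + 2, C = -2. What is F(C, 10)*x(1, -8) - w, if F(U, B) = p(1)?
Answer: 27976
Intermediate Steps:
p(c) = 2 + c² - 5*c
x(u, G) = 14 + G + u (x(u, G) = (G + u) + 14 = 14 + G + u)
F(U, B) = -2 (F(U, B) = 2 + 1² - 5*1 = 2 + 1 - 5 = -2)
w = -27990
F(C, 10)*x(1, -8) - w = -2*(14 - 8 + 1) - 1*(-27990) = -2*7 + 27990 = -14 + 27990 = 27976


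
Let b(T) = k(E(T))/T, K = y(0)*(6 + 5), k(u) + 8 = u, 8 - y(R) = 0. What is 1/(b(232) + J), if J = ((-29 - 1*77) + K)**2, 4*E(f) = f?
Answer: 116/37609 ≈ 0.0030844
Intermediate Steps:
E(f) = f/4
y(R) = 8 (y(R) = 8 - 1*0 = 8 + 0 = 8)
k(u) = -8 + u
K = 88 (K = 8*(6 + 5) = 8*11 = 88)
b(T) = (-8 + T/4)/T
J = 324 (J = ((-29 - 1*77) + 88)**2 = ((-29 - 77) + 88)**2 = (-106 + 88)**2 = (-18)**2 = 324)
1/(b(232) + J) = 1/((1/4)*(-32 + 232)/232 + 324) = 1/((1/4)*(1/232)*200 + 324) = 1/(25/116 + 324) = 1/(37609/116) = 116/37609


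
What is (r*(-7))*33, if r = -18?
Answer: 4158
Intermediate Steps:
(r*(-7))*33 = -18*(-7)*33 = 126*33 = 4158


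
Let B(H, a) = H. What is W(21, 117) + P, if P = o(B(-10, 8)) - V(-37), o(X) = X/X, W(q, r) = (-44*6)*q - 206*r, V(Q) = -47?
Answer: -29598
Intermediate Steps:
W(q, r) = -264*q - 206*r
o(X) = 1
P = 48 (P = 1 - 1*(-47) = 1 + 47 = 48)
W(21, 117) + P = (-264*21 - 206*117) + 48 = (-5544 - 24102) + 48 = -29646 + 48 = -29598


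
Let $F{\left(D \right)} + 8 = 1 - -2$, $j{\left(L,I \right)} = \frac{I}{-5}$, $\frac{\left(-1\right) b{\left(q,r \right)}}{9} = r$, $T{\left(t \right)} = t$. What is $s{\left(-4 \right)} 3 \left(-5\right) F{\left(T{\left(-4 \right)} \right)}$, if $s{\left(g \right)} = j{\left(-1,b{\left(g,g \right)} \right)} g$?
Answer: $2160$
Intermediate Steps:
$b{\left(q,r \right)} = - 9 r$
$j{\left(L,I \right)} = - \frac{I}{5}$ ($j{\left(L,I \right)} = I \left(- \frac{1}{5}\right) = - \frac{I}{5}$)
$s{\left(g \right)} = \frac{9 g^{2}}{5}$ ($s{\left(g \right)} = - \frac{\left(-9\right) g}{5} g = \frac{9 g}{5} g = \frac{9 g^{2}}{5}$)
$F{\left(D \right)} = -5$ ($F{\left(D \right)} = -8 + \left(1 - -2\right) = -8 + \left(1 + 2\right) = -8 + 3 = -5$)
$s{\left(-4 \right)} 3 \left(-5\right) F{\left(T{\left(-4 \right)} \right)} = \frac{9 \left(-4\right)^{2}}{5} \cdot 3 \left(-5\right) \left(-5\right) = \frac{9}{5} \cdot 16 \left(-15\right) \left(-5\right) = \frac{144}{5} \left(-15\right) \left(-5\right) = \left(-432\right) \left(-5\right) = 2160$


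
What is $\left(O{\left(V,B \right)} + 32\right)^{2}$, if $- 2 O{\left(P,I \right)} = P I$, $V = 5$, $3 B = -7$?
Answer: $\frac{51529}{36} \approx 1431.4$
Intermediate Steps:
$B = - \frac{7}{3}$ ($B = \frac{1}{3} \left(-7\right) = - \frac{7}{3} \approx -2.3333$)
$O{\left(P,I \right)} = - \frac{I P}{2}$ ($O{\left(P,I \right)} = - \frac{P I}{2} = - \frac{I P}{2}$)
$\left(O{\left(V,B \right)} + 32\right)^{2} = \left(\left(- \frac{1}{2}\right) \left(- \frac{7}{3}\right) 5 + 32\right)^{2} = \left(\frac{35}{6} + 32\right)^{2} = \left(\frac{227}{6}\right)^{2} = \frac{51529}{36}$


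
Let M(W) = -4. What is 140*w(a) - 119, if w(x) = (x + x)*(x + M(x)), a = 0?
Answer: -119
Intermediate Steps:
w(x) = 2*x*(-4 + x) (w(x) = (x + x)*(x - 4) = (2*x)*(-4 + x) = 2*x*(-4 + x))
140*w(a) - 119 = 140*(2*0*(-4 + 0)) - 119 = 140*(2*0*(-4)) - 119 = 140*0 - 119 = 0 - 119 = -119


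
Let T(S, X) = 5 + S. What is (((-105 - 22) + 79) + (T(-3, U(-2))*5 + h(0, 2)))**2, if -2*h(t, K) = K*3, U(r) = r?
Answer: 1681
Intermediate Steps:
h(t, K) = -3*K/2 (h(t, K) = -K*3/2 = -3*K/2)
(((-105 - 22) + 79) + (T(-3, U(-2))*5 + h(0, 2)))**2 = (((-105 - 22) + 79) + ((5 - 3)*5 - 3/2*2))**2 = ((-127 + 79) + (2*5 - 3))**2 = (-48 + (10 - 3))**2 = (-48 + 7)**2 = (-41)**2 = 1681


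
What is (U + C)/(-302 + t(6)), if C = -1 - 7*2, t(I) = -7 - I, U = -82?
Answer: 97/315 ≈ 0.30794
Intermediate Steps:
C = -15 (C = -1 - 14 = -15)
(U + C)/(-302 + t(6)) = (-82 - 15)/(-302 + (-7 - 1*6)) = -97/(-302 + (-7 - 6)) = -97/(-302 - 13) = -97/(-315) = -97*(-1/315) = 97/315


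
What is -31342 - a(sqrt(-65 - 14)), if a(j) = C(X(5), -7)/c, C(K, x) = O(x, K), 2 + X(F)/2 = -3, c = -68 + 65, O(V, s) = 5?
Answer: -94021/3 ≈ -31340.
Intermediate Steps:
c = -3
X(F) = -10 (X(F) = -4 + 2*(-3) = -4 - 6 = -10)
C(K, x) = 5
a(j) = -5/3 (a(j) = 5/(-3) = 5*(-1/3) = -5/3)
-31342 - a(sqrt(-65 - 14)) = -31342 - 1*(-5/3) = -31342 + 5/3 = -94021/3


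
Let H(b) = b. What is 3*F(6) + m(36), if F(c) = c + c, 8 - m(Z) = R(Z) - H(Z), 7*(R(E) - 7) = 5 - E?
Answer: 542/7 ≈ 77.429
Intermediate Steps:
R(E) = 54/7 - E/7 (R(E) = 7 + (5 - E)/7 = 7 + (5/7 - E/7) = 54/7 - E/7)
m(Z) = 2/7 + 8*Z/7 (m(Z) = 8 - ((54/7 - Z/7) - Z) = 8 - (54/7 - 8*Z/7) = 8 + (-54/7 + 8*Z/7) = 2/7 + 8*Z/7)
F(c) = 2*c
3*F(6) + m(36) = 3*(2*6) + (2/7 + (8/7)*36) = 3*12 + (2/7 + 288/7) = 36 + 290/7 = 542/7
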